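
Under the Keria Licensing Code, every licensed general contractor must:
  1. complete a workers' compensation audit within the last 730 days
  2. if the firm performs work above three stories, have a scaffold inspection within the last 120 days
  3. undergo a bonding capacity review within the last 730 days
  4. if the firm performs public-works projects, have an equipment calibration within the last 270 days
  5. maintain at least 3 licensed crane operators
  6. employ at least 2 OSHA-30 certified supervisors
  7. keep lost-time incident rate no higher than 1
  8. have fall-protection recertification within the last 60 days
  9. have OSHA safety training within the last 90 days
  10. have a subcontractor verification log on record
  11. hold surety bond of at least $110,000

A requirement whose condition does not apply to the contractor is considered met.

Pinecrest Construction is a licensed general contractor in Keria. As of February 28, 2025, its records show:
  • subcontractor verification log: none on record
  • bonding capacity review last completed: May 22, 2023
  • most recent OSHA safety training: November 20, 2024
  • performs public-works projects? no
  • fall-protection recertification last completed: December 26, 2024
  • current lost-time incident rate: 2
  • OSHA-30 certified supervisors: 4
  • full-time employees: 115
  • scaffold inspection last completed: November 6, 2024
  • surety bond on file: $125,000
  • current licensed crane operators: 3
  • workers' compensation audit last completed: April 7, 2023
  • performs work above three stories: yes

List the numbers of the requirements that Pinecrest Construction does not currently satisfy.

1. workers' compensation audit 693 days ago vs limit 730 → met
2. condition 'performs work above three stories' holds; scaffold inspection 114 days ago vs limit 120 → met
3. bonding capacity review 648 days ago vs limit 730 → met
4. condition 'performs public-works projects' does not hold → requirement n/a → met
5. licensed crane operators 3 ≥ 3 → met
6. OSHA-30 certified supervisors 4 ≥ 2 → met
7. lost-time incident rate 2 > 1 → not met
8. fall-protection recertification 64 days ago vs limit 60 → not met
9. OSHA safety training 100 days ago vs limit 90 → not met
10. subcontractor verification log absent → not met
11. surety bond $125,000 ≥ $110,000 → met
Not met: 7, 8, 9, 10

7, 8, 9, 10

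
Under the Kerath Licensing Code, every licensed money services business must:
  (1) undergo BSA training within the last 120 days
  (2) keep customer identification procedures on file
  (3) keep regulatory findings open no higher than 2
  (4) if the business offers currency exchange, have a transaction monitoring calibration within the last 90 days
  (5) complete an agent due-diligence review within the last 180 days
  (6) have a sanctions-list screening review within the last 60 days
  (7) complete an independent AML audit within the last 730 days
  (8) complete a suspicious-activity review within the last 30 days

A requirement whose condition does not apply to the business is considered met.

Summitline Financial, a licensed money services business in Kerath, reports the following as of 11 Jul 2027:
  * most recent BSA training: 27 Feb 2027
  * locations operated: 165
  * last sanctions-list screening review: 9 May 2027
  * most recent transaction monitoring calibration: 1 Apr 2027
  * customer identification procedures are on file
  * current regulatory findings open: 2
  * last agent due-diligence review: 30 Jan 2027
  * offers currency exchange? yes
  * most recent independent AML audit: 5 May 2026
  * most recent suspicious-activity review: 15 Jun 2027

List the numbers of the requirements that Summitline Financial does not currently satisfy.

1. BSA training 134 days ago vs limit 120 → not met
2. customer identification procedures present → met
3. regulatory findings open 2 ≤ 2 → met
4. condition 'offers currency exchange' holds; transaction monitoring calibration 101 days ago vs limit 90 → not met
5. agent due-diligence review 162 days ago vs limit 180 → met
6. sanctions-list screening review 63 days ago vs limit 60 → not met
7. independent AML audit 432 days ago vs limit 730 → met
8. suspicious-activity review 26 days ago vs limit 30 → met
Not met: 1, 4, 6

1, 4, 6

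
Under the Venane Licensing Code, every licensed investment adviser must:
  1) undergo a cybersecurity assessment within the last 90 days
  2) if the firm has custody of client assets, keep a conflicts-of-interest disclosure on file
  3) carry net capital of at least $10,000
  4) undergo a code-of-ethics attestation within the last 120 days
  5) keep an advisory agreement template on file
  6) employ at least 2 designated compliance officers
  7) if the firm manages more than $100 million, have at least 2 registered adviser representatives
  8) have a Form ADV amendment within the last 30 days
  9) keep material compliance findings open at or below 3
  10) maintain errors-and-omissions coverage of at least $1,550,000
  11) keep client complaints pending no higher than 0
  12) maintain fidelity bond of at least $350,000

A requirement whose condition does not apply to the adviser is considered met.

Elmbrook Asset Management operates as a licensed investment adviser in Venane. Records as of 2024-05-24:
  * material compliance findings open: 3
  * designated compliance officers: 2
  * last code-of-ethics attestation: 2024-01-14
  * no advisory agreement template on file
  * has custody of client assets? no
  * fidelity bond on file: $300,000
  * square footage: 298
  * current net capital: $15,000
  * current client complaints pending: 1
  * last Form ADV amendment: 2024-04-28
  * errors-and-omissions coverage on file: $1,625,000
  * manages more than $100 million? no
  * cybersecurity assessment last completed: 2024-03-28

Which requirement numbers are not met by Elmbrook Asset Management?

4, 5, 11, 12

1. cybersecurity assessment 57 days ago vs limit 90 → met
2. condition 'has custody of client assets' does not hold → requirement n/a → met
3. net capital $15,000 ≥ $10,000 → met
4. code-of-ethics attestation 131 days ago vs limit 120 → not met
5. advisory agreement template absent → not met
6. designated compliance officers 2 ≥ 2 → met
7. condition 'manages more than $100 million' does not hold → requirement n/a → met
8. Form ADV amendment 26 days ago vs limit 30 → met
9. material compliance findings open 3 ≤ 3 → met
10. errors-and-omissions coverage $1,625,000 ≥ $1,550,000 → met
11. client complaints pending 1 > 0 → not met
12. fidelity bond $300,000 < $350,000 → not met
Not met: 4, 5, 11, 12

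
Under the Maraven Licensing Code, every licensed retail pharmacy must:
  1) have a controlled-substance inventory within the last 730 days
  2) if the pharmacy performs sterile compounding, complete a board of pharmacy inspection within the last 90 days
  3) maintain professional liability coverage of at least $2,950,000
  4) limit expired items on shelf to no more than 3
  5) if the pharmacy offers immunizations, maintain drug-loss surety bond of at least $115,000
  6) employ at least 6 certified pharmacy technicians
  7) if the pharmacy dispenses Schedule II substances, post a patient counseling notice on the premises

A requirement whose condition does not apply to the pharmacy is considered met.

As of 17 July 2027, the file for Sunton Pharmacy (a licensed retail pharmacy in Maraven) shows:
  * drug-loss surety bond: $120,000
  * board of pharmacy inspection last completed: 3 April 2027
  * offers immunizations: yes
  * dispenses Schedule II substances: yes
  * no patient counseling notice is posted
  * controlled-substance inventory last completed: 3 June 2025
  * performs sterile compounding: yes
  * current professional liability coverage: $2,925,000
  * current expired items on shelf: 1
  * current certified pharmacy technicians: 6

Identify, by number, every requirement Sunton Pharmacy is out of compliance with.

1, 2, 3, 7

1. controlled-substance inventory 774 days ago vs limit 730 → not met
2. condition 'performs sterile compounding' holds; board of pharmacy inspection 105 days ago vs limit 90 → not met
3. professional liability coverage $2,925,000 < $2,950,000 → not met
4. expired items on shelf 1 ≤ 3 → met
5. condition 'offers immunizations' holds; drug-loss surety bond $120,000 ≥ $115,000 → met
6. certified pharmacy technicians 6 ≥ 6 → met
7. condition 'dispenses Schedule II substances' holds; patient counseling notice absent → not met
Not met: 1, 2, 3, 7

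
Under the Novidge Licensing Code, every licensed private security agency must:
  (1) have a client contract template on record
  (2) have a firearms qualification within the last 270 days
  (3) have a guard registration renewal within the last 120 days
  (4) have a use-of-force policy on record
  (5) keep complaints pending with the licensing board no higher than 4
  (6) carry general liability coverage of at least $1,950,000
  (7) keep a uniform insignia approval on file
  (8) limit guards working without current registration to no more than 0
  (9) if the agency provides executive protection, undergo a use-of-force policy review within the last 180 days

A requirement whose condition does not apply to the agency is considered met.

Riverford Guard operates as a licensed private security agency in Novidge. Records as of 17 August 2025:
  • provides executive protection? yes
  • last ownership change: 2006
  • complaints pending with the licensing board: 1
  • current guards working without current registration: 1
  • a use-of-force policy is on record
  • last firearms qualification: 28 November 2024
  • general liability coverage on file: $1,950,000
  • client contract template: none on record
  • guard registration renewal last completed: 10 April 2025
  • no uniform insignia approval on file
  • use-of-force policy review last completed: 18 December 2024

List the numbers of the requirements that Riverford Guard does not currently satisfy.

1. client contract template absent → not met
2. firearms qualification 262 days ago vs limit 270 → met
3. guard registration renewal 129 days ago vs limit 120 → not met
4. use-of-force policy present → met
5. complaints pending with the licensing board 1 ≤ 4 → met
6. general liability coverage $1,950,000 ≥ $1,950,000 → met
7. uniform insignia approval absent → not met
8. guards working without current registration 1 > 0 → not met
9. condition 'provides executive protection' holds; use-of-force policy review 242 days ago vs limit 180 → not met
Not met: 1, 3, 7, 8, 9

1, 3, 7, 8, 9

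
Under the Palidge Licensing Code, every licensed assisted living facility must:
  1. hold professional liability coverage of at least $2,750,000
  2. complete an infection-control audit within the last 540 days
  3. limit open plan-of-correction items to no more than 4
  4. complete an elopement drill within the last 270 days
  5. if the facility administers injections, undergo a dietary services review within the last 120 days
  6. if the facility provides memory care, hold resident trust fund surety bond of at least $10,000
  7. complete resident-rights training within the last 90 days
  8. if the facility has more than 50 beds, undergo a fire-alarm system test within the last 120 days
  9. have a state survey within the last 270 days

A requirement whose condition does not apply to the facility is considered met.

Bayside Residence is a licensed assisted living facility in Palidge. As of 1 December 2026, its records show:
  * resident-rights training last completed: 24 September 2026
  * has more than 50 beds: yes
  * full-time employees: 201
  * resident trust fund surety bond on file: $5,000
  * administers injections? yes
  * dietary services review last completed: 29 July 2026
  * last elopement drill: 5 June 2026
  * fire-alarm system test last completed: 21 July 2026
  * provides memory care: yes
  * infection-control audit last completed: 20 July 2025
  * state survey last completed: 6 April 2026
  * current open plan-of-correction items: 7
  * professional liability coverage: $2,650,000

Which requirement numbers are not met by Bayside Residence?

1. professional liability coverage $2,650,000 < $2,750,000 → not met
2. infection-control audit 499 days ago vs limit 540 → met
3. open plan-of-correction items 7 > 4 → not met
4. elopement drill 179 days ago vs limit 270 → met
5. condition 'administers injections' holds; dietary services review 125 days ago vs limit 120 → not met
6. condition 'provides memory care' holds; resident trust fund surety bond $5,000 < $10,000 → not met
7. resident-rights training 68 days ago vs limit 90 → met
8. condition 'has more than 50 beds' holds; fire-alarm system test 133 days ago vs limit 120 → not met
9. state survey 239 days ago vs limit 270 → met
Not met: 1, 3, 5, 6, 8

1, 3, 5, 6, 8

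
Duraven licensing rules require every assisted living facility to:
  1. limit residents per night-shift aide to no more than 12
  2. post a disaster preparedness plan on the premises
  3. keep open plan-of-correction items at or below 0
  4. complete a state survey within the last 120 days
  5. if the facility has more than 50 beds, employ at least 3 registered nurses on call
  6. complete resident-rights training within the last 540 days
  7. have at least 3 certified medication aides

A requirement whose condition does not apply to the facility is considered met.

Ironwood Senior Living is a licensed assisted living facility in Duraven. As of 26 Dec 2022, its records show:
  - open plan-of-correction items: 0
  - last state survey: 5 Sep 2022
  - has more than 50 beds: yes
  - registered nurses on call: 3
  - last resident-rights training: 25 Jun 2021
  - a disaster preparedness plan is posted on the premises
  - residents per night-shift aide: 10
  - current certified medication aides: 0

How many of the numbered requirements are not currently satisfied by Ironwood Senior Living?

1. residents per night-shift aide 10 ≤ 12 → met
2. disaster preparedness plan present → met
3. open plan-of-correction items 0 ≤ 0 → met
4. state survey 112 days ago vs limit 120 → met
5. condition 'has more than 50 beds' holds; registered nurses on call 3 ≥ 3 → met
6. resident-rights training 549 days ago vs limit 540 → not met
7. certified medication aides 0 < 3 → not met
Not met: 2 of 7

2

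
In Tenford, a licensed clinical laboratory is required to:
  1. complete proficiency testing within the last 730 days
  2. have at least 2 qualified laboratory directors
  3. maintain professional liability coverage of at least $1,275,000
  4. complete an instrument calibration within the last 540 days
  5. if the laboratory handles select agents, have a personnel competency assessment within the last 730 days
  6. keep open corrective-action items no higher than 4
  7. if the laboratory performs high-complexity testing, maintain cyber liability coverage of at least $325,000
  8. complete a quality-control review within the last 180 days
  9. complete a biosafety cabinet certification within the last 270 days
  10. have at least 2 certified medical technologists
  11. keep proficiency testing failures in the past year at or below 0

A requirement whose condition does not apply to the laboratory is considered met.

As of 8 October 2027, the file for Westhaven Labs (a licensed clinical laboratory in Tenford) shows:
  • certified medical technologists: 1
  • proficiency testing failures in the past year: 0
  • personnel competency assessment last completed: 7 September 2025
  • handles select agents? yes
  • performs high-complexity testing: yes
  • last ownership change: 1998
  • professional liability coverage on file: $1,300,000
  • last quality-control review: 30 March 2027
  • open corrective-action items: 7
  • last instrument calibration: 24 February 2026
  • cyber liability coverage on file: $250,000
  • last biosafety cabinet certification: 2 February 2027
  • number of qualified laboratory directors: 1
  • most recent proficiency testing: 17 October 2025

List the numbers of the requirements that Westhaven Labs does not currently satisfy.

2, 4, 5, 6, 7, 8, 10

1. proficiency testing 721 days ago vs limit 730 → met
2. qualified laboratory directors 1 < 2 → not met
3. professional liability coverage $1,300,000 ≥ $1,275,000 → met
4. instrument calibration 591 days ago vs limit 540 → not met
5. condition 'handles select agents' holds; personnel competency assessment 761 days ago vs limit 730 → not met
6. open corrective-action items 7 > 4 → not met
7. condition 'performs high-complexity testing' holds; cyber liability coverage $250,000 < $325,000 → not met
8. quality-control review 192 days ago vs limit 180 → not met
9. biosafety cabinet certification 248 days ago vs limit 270 → met
10. certified medical technologists 1 < 2 → not met
11. proficiency testing failures in the past year 0 ≤ 0 → met
Not met: 2, 4, 5, 6, 7, 8, 10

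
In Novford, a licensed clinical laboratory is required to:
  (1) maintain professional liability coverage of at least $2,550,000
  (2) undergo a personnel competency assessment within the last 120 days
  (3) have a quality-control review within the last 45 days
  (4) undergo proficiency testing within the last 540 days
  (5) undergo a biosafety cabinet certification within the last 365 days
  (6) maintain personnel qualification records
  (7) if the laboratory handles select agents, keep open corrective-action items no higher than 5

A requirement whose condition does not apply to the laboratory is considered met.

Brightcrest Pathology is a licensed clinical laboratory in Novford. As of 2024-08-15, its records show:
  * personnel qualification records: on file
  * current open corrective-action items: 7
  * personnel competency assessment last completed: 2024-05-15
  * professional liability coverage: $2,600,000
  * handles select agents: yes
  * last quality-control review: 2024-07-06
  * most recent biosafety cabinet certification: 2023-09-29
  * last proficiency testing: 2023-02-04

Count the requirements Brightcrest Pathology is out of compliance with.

1. professional liability coverage $2,600,000 ≥ $2,550,000 → met
2. personnel competency assessment 92 days ago vs limit 120 → met
3. quality-control review 40 days ago vs limit 45 → met
4. proficiency testing 558 days ago vs limit 540 → not met
5. biosafety cabinet certification 321 days ago vs limit 365 → met
6. personnel qualification records present → met
7. condition 'handles select agents' holds; open corrective-action items 7 > 5 → not met
Not met: 2 of 7

2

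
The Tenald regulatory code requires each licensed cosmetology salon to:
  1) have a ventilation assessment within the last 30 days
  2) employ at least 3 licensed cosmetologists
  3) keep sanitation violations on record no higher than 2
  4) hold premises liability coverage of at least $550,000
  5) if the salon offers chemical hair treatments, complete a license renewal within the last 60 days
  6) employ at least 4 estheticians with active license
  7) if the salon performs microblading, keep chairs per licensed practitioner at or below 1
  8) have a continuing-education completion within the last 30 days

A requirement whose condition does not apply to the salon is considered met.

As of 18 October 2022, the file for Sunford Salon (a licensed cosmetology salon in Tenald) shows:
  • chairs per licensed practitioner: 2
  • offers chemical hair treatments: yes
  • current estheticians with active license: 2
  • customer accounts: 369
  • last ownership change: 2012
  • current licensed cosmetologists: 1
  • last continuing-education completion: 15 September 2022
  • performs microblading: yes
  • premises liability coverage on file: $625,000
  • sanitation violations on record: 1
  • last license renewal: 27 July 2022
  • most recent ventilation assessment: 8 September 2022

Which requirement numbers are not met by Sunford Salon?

1. ventilation assessment 40 days ago vs limit 30 → not met
2. licensed cosmetologists 1 < 3 → not met
3. sanitation violations on record 1 ≤ 2 → met
4. premises liability coverage $625,000 ≥ $550,000 → met
5. condition 'offers chemical hair treatments' holds; license renewal 83 days ago vs limit 60 → not met
6. estheticians with active license 2 < 4 → not met
7. condition 'performs microblading' holds; chairs per licensed practitioner 2 > 1 → not met
8. continuing-education completion 33 days ago vs limit 30 → not met
Not met: 1, 2, 5, 6, 7, 8

1, 2, 5, 6, 7, 8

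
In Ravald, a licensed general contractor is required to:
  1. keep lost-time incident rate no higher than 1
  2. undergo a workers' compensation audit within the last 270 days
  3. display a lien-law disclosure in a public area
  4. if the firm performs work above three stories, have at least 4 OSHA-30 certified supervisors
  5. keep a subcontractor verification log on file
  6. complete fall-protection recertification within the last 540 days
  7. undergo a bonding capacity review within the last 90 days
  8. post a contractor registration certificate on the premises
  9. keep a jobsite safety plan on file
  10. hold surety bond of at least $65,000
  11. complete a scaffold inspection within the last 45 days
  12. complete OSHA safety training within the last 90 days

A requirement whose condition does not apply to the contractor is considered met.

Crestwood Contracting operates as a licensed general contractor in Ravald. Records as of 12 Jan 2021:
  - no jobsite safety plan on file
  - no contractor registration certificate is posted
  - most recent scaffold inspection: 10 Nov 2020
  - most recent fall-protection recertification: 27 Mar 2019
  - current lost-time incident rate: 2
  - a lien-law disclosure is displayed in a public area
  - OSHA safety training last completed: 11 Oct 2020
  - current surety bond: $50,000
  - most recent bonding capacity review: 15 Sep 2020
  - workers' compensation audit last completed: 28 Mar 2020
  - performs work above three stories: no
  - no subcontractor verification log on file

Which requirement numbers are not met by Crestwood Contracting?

1. lost-time incident rate 2 > 1 → not met
2. workers' compensation audit 290 days ago vs limit 270 → not met
3. lien-law disclosure present → met
4. condition 'performs work above three stories' does not hold → requirement n/a → met
5. subcontractor verification log absent → not met
6. fall-protection recertification 657 days ago vs limit 540 → not met
7. bonding capacity review 119 days ago vs limit 90 → not met
8. contractor registration certificate absent → not met
9. jobsite safety plan absent → not met
10. surety bond $50,000 < $65,000 → not met
11. scaffold inspection 63 days ago vs limit 45 → not met
12. OSHA safety training 93 days ago vs limit 90 → not met
Not met: 1, 2, 5, 6, 7, 8, 9, 10, 11, 12

1, 2, 5, 6, 7, 8, 9, 10, 11, 12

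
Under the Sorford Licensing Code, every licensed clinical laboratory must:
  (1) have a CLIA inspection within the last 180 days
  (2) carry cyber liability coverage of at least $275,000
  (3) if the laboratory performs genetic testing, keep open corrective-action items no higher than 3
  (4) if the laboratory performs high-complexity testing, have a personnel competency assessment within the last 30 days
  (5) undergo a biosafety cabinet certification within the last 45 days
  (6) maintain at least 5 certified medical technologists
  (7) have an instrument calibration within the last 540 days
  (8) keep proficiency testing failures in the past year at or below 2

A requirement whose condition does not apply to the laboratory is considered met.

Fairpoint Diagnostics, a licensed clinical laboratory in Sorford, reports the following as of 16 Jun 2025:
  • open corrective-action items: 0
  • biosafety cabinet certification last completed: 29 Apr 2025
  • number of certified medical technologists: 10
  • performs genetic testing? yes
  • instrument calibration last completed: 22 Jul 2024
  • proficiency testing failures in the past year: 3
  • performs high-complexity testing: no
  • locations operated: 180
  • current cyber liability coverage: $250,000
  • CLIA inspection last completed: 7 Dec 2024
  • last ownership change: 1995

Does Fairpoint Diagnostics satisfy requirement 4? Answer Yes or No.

Yes

4. condition 'performs high-complexity testing' does not hold → requirement n/a → met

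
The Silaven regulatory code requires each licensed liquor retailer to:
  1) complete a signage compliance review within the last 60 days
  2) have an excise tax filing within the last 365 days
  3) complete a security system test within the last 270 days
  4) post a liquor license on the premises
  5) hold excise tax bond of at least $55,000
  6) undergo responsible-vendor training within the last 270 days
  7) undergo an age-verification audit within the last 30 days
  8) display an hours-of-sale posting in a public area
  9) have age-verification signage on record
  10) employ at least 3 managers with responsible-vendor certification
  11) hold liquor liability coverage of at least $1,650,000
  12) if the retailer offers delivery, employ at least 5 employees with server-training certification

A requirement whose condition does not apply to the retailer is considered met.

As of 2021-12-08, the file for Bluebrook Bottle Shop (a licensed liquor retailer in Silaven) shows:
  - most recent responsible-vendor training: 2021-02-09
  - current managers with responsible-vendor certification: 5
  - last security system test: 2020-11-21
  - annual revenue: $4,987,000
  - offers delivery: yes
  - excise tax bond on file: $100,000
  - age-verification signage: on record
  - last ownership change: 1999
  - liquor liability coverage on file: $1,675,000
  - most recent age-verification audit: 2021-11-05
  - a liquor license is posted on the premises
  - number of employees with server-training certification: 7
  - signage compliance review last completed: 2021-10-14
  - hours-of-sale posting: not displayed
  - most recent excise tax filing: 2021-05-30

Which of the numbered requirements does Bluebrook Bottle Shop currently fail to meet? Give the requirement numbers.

3, 6, 7, 8

1. signage compliance review 55 days ago vs limit 60 → met
2. excise tax filing 192 days ago vs limit 365 → met
3. security system test 382 days ago vs limit 270 → not met
4. liquor license present → met
5. excise tax bond $100,000 ≥ $55,000 → met
6. responsible-vendor training 302 days ago vs limit 270 → not met
7. age-verification audit 33 days ago vs limit 30 → not met
8. hours-of-sale posting absent → not met
9. age-verification signage present → met
10. managers with responsible-vendor certification 5 ≥ 3 → met
11. liquor liability coverage $1,675,000 ≥ $1,650,000 → met
12. condition 'offers delivery' holds; employees with server-training certification 7 ≥ 5 → met
Not met: 3, 6, 7, 8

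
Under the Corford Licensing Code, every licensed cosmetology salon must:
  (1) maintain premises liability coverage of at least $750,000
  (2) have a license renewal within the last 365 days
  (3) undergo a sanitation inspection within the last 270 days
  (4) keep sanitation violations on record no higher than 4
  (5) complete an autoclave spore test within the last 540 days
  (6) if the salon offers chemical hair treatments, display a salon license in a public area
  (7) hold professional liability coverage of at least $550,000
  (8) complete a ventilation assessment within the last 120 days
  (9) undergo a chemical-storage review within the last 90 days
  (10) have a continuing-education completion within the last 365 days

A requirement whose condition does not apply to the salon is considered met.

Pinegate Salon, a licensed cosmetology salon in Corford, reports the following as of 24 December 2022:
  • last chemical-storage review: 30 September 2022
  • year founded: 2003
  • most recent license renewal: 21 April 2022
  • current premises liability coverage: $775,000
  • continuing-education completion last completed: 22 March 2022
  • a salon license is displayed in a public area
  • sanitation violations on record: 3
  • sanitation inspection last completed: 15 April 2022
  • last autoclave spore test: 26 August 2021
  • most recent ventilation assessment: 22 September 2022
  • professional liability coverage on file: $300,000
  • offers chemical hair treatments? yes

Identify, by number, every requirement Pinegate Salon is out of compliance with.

7

1. premises liability coverage $775,000 ≥ $750,000 → met
2. license renewal 247 days ago vs limit 365 → met
3. sanitation inspection 253 days ago vs limit 270 → met
4. sanitation violations on record 3 ≤ 4 → met
5. autoclave spore test 485 days ago vs limit 540 → met
6. condition 'offers chemical hair treatments' holds; salon license present → met
7. professional liability coverage $300,000 < $550,000 → not met
8. ventilation assessment 93 days ago vs limit 120 → met
9. chemical-storage review 85 days ago vs limit 90 → met
10. continuing-education completion 277 days ago vs limit 365 → met
Not met: 7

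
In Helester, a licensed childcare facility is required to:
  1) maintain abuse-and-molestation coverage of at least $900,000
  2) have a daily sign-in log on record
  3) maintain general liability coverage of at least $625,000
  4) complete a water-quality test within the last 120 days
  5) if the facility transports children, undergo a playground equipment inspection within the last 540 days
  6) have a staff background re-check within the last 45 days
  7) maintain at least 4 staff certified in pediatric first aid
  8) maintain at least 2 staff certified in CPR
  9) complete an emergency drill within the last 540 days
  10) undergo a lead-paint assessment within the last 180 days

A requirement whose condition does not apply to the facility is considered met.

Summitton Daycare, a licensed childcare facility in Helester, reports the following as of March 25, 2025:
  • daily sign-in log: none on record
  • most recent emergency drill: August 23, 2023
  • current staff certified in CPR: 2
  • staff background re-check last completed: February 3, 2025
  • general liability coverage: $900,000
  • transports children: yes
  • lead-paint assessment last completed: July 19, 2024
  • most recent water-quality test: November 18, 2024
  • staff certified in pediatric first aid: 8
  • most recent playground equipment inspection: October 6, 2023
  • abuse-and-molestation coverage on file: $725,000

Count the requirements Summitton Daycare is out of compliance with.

1. abuse-and-molestation coverage $725,000 < $900,000 → not met
2. daily sign-in log absent → not met
3. general liability coverage $900,000 ≥ $625,000 → met
4. water-quality test 127 days ago vs limit 120 → not met
5. condition 'transports children' holds; playground equipment inspection 536 days ago vs limit 540 → met
6. staff background re-check 50 days ago vs limit 45 → not met
7. staff certified in pediatric first aid 8 ≥ 4 → met
8. staff certified in CPR 2 ≥ 2 → met
9. emergency drill 580 days ago vs limit 540 → not met
10. lead-paint assessment 249 days ago vs limit 180 → not met
Not met: 6 of 10

6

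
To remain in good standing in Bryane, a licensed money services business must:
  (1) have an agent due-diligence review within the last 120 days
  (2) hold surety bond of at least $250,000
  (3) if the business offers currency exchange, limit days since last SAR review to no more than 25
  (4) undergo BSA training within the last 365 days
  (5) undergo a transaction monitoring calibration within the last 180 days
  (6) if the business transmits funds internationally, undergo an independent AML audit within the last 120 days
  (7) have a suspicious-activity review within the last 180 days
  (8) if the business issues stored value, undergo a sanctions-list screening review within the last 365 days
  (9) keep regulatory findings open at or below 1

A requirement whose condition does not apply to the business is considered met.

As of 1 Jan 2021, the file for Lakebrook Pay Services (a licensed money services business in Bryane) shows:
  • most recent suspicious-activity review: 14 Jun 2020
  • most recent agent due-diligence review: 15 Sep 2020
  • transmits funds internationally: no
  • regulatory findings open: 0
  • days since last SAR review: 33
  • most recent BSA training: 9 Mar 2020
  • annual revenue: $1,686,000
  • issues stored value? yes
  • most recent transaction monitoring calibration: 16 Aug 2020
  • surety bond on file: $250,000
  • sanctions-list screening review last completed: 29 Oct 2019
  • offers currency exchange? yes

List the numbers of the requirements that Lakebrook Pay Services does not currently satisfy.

3, 7, 8

1. agent due-diligence review 108 days ago vs limit 120 → met
2. surety bond $250,000 ≥ $250,000 → met
3. condition 'offers currency exchange' holds; days since last SAR review 33 > 25 → not met
4. BSA training 298 days ago vs limit 365 → met
5. transaction monitoring calibration 138 days ago vs limit 180 → met
6. condition 'transmits funds internationally' does not hold → requirement n/a → met
7. suspicious-activity review 201 days ago vs limit 180 → not met
8. condition 'issues stored value' holds; sanctions-list screening review 430 days ago vs limit 365 → not met
9. regulatory findings open 0 ≤ 1 → met
Not met: 3, 7, 8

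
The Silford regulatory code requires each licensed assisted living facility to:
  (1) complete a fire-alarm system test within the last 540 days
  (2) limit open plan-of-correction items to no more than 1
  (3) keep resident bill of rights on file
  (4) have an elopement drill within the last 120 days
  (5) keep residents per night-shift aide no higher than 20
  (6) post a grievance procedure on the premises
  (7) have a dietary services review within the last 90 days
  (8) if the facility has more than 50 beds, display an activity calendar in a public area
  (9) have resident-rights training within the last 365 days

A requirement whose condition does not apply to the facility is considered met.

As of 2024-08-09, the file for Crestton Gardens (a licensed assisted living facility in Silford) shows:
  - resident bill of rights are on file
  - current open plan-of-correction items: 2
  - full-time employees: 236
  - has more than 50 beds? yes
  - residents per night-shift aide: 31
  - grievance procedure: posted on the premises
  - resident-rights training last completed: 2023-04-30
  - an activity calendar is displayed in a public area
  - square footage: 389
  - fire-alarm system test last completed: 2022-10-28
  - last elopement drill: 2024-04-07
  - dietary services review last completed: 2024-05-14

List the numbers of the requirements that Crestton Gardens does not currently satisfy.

1. fire-alarm system test 651 days ago vs limit 540 → not met
2. open plan-of-correction items 2 > 1 → not met
3. resident bill of rights present → met
4. elopement drill 124 days ago vs limit 120 → not met
5. residents per night-shift aide 31 > 20 → not met
6. grievance procedure present → met
7. dietary services review 87 days ago vs limit 90 → met
8. condition 'has more than 50 beds' holds; activity calendar present → met
9. resident-rights training 467 days ago vs limit 365 → not met
Not met: 1, 2, 4, 5, 9

1, 2, 4, 5, 9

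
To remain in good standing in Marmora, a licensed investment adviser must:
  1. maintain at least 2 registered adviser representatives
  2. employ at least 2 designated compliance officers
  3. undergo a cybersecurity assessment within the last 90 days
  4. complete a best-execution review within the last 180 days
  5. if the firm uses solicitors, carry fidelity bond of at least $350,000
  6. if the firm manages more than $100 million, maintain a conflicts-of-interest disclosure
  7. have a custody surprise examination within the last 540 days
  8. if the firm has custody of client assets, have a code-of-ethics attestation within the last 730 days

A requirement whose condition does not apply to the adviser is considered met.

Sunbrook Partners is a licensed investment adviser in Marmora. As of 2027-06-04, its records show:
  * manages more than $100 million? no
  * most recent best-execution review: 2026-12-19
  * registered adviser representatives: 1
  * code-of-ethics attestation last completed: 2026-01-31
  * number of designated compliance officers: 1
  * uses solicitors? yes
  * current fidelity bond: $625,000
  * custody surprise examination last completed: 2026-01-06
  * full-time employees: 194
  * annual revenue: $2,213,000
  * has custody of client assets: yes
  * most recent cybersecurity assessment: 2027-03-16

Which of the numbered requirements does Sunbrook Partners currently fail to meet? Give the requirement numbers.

1. registered adviser representatives 1 < 2 → not met
2. designated compliance officers 1 < 2 → not met
3. cybersecurity assessment 80 days ago vs limit 90 → met
4. best-execution review 167 days ago vs limit 180 → met
5. condition 'uses solicitors' holds; fidelity bond $625,000 ≥ $350,000 → met
6. condition 'manages more than $100 million' does not hold → requirement n/a → met
7. custody surprise examination 514 days ago vs limit 540 → met
8. condition 'has custody of client assets' holds; code-of-ethics attestation 489 days ago vs limit 730 → met
Not met: 1, 2

1, 2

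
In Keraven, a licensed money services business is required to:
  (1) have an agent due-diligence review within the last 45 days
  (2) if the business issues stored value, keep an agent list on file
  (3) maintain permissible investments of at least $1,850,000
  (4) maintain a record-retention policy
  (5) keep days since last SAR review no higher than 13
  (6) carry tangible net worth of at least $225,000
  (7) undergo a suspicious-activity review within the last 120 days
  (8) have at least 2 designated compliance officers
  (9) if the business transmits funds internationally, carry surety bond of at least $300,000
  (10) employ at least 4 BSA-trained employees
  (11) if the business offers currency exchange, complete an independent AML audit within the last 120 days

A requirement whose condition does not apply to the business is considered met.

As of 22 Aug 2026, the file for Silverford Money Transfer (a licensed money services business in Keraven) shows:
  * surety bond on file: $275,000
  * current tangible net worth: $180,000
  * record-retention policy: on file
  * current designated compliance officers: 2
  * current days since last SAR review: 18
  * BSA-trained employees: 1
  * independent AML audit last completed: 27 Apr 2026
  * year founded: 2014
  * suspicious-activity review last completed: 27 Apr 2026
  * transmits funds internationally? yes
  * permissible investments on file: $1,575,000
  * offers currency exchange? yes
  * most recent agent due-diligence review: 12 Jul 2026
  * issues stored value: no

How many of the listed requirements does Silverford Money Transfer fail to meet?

5

1. agent due-diligence review 41 days ago vs limit 45 → met
2. condition 'issues stored value' does not hold → requirement n/a → met
3. permissible investments $1,575,000 < $1,850,000 → not met
4. record-retention policy present → met
5. days since last SAR review 18 > 13 → not met
6. tangible net worth $180,000 < $225,000 → not met
7. suspicious-activity review 117 days ago vs limit 120 → met
8. designated compliance officers 2 ≥ 2 → met
9. condition 'transmits funds internationally' holds; surety bond $275,000 < $300,000 → not met
10. BSA-trained employees 1 < 4 → not met
11. condition 'offers currency exchange' holds; independent AML audit 117 days ago vs limit 120 → met
Not met: 5 of 11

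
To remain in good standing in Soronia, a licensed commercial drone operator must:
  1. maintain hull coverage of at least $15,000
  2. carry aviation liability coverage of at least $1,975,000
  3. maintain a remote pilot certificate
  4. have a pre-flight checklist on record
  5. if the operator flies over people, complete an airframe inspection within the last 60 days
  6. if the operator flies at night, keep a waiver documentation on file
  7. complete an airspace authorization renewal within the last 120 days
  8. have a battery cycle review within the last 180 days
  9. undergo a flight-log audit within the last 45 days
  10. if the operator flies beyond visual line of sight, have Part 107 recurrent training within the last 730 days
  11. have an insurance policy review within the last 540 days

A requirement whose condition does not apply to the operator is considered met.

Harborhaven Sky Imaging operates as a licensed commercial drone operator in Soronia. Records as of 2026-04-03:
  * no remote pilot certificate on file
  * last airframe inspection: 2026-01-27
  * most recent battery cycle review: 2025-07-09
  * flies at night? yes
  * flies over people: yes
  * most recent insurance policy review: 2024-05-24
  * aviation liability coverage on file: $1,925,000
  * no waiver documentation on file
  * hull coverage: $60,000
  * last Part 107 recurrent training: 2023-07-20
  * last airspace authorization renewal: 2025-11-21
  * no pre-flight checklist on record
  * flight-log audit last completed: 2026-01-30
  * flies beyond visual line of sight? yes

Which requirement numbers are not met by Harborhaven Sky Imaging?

1. hull coverage $60,000 ≥ $15,000 → met
2. aviation liability coverage $1,925,000 < $1,975,000 → not met
3. remote pilot certificate absent → not met
4. pre-flight checklist absent → not met
5. condition 'flies over people' holds; airframe inspection 66 days ago vs limit 60 → not met
6. condition 'flies at night' holds; waiver documentation absent → not met
7. airspace authorization renewal 133 days ago vs limit 120 → not met
8. battery cycle review 268 days ago vs limit 180 → not met
9. flight-log audit 63 days ago vs limit 45 → not met
10. condition 'flies beyond visual line of sight' holds; Part 107 recurrent training 988 days ago vs limit 730 → not met
11. insurance policy review 679 days ago vs limit 540 → not met
Not met: 2, 3, 4, 5, 6, 7, 8, 9, 10, 11

2, 3, 4, 5, 6, 7, 8, 9, 10, 11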